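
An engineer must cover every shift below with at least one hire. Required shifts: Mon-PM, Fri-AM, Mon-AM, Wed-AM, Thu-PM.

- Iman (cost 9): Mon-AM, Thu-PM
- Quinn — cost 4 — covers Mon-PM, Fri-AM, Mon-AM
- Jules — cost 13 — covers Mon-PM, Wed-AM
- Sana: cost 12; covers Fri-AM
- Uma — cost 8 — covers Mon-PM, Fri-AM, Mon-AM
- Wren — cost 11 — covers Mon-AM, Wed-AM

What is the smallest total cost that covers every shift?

Choose Iman, Quinn, and Wren: together they cover Mon-PM, Fri-AM, Mon-AM, Wed-AM, Thu-PM — every shift.
Total cost: 9 + 4 + 11 = 24.

24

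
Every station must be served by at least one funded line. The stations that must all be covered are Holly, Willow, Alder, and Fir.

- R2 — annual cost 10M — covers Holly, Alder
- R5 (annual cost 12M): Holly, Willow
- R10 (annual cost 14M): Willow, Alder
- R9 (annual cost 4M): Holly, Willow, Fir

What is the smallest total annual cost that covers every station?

Choose R2 and R9: together they cover Holly, Willow, Alder, Fir — every station.
Total annual cost: 10 + 4 = 14.
No cover costs less than 14.

14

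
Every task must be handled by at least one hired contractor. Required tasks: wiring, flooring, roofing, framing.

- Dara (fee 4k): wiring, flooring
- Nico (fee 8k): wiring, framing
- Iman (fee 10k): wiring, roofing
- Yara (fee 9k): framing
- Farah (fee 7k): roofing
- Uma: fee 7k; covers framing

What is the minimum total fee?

This is a weighted set-cover instance.
Choose Dara, Farah, and Uma: together they cover wiring, flooring, roofing, framing — every task.
Total fee: 4 + 7 + 7 = 18.
No cover costs less than 18.

18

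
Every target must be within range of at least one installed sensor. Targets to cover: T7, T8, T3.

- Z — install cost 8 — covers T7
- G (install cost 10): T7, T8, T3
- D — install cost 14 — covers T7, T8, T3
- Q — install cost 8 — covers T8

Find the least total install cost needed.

G alone covers T7, T8, T3 — every target.
Total install cost: 10.
No cover costs less than 10.

10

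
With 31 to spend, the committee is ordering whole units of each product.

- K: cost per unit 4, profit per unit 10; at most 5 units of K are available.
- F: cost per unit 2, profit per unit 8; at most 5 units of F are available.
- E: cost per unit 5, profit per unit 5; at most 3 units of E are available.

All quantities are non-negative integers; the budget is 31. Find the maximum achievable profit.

4×K, 5×F, and 1×E: cost 31 ≤ 31, profit 4·10 + 5·8 + 1·5 = 85.
5×K and 5×F: cost 30 ≤ 31, profit 5·10 + 5·8 = 90.
Best is 90.

90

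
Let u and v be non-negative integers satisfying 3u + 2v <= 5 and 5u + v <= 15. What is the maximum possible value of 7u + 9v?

18

The continuous relaxation peaks at (0, 2.5) with value 22.50; rounding to a feasible lattice point costs some objective.
(u,v)=(0,2) is feasible, giving 18.
(u,v)=(1,1) is feasible, giving 16.
(u,v)=(0,1) is feasible, giving 9.
The best lattice point is (0,2), giving 18.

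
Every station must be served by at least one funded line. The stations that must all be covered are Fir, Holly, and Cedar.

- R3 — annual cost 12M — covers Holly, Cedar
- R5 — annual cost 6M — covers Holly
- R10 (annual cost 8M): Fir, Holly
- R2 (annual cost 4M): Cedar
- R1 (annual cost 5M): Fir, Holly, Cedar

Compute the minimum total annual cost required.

R1 alone covers Fir, Holly, Cedar — every station.
Total annual cost: 5.
No cover costs less than 5.

5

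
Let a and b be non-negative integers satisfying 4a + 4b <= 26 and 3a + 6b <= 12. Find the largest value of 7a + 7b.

(a,b)=(4,0): 4·4+4·0=16≤26, 3·4+6·0=12≤12, objective 28.
(a,b)=(3,0): 4·3+4·0=12≤26, 3·3+6·0=9≤12, objective 21.
Maximum is 28 at (a,b)=(4,0).

28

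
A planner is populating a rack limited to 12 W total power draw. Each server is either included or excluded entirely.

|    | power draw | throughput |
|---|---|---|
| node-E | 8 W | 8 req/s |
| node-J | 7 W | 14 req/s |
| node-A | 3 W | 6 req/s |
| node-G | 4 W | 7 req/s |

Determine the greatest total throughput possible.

This is a 0-1 knapsack instance.
Take node-J and node-G: power draw 7 + 4 = 11 ≤ 12, throughput 14 + 7 = 21.
No other feasible combination does better.

21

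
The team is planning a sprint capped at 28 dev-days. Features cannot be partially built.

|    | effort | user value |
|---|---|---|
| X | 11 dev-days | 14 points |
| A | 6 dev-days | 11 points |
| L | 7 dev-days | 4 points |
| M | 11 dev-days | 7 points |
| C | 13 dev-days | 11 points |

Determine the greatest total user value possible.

This is a 0-1 knapsack instance.
X + A + L: effort 11 + 6 + 7 = 24 ≤ 28, user value 14 + 11 + 4 = 29.
A + L + C: effort 6 + 7 + 13 = 26 ≤ 28, user value 11 + 4 + 11 = 26.
X + A + M: effort 11 + 6 + 11 = 28 ≤ 28, user value 14 + 11 + 7 = 32.
Best is X, A, and M with total user value 32.

32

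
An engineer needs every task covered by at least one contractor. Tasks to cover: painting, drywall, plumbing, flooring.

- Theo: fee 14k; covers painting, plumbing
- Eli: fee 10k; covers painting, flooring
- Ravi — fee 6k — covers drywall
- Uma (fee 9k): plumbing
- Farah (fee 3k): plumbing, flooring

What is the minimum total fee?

Choose Eli, Ravi, and Farah: together they cover painting, drywall, plumbing, flooring — every task.
Total fee: 10 + 6 + 3 = 19.
No cover costs less than 19.

19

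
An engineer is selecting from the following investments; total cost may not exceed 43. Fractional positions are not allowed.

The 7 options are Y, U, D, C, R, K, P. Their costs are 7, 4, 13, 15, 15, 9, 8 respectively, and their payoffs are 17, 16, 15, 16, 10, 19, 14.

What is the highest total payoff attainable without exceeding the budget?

This is a 0-1 knapsack instance.
Y + U + C + K + P: cost 7 + 4 + 15 + 9 + 8 = 43 ≤ 43, payoff 17 + 16 + 16 + 19 + 14 = 82.
Y + U + R + K + P: cost 7 + 4 + 15 + 9 + 8 = 43 ≤ 43, payoff 17 + 16 + 10 + 19 + 14 = 76.
Y + U + D + K + P: cost 7 + 4 + 13 + 9 + 8 = 41 ≤ 43, payoff 17 + 16 + 15 + 19 + 14 = 81.
Best is Y, U, C, K, and P with total payoff 82.

82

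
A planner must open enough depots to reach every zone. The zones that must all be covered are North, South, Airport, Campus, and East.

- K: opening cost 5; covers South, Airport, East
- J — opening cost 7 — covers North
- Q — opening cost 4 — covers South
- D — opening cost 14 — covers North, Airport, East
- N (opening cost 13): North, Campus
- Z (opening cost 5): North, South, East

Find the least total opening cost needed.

The greedy cost-per-new-zone heuristic would pick K, Z, and N for 23, but a cheaper cover exists.
Choose K and N: together they cover North, South, Airport, Campus, East — every zone.
Total opening cost: 5 + 13 = 18.
No cover costs less than 18.

18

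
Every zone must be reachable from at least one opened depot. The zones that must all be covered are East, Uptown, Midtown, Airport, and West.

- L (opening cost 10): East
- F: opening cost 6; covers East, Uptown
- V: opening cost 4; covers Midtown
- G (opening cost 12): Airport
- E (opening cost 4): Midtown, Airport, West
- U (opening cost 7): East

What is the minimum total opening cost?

10

Choose F and E: together they cover East, Uptown, Midtown, Airport, West — every zone.
Total opening cost: 6 + 4 = 10.
No cover costs less than 10.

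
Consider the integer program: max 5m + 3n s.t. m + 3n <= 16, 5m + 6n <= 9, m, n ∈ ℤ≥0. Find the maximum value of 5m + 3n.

5

Relaxing integrality, the LP optimum is 9.00 at (m,n) = (1.8, 0), which is not an integer point.
(m,n)=(1,0): 1·1+3·0=1≤16, 5·1+6·0=5≤9, objective 5.
(m,n)=(0,1): 1·0+3·1=3≤16, 5·0+6·1=6≤9, objective 3.
(m,n)=(0,0): 1·0+3·0=0≤16, 5·0+6·0=0≤9, objective 0.
The best lattice point is (1,0), giving 5.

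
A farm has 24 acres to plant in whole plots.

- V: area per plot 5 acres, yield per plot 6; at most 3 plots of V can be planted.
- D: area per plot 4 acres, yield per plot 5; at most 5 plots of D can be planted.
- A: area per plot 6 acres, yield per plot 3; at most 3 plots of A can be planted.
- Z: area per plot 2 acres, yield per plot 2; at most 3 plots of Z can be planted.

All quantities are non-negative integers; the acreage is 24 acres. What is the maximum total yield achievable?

29

5×D and 2×Z: area 24 ≤ 24, yield 5·5 + 2·2 = 29.
2×V, 3×D, and 1×Z: area 24 ≤ 24, yield 2·6 + 3·5 + 1·2 = 29.
Best is 29.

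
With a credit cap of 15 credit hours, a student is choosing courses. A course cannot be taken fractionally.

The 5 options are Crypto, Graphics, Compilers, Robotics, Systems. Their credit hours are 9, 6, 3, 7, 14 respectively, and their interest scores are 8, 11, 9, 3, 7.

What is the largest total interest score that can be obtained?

20

Graphics + Compilers: credit hours 6 + 3 = 9 ≤ 15, interest score 11 + 9 = 20.
Crypto + Graphics: credit hours 9 + 6 = 15 ≤ 15, interest score 8 + 11 = 19.
Crypto + Compilers: credit hours 9 + 3 = 12 ≤ 15, interest score 8 + 9 = 17.
Best is Graphics and Compilers with total interest score 20.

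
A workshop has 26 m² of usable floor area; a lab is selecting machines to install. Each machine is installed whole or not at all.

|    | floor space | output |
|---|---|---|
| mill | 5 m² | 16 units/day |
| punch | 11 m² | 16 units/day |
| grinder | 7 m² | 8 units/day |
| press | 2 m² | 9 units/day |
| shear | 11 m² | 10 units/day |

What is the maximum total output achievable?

This is an integer program with binary decision variables.
Allowing fractional choices, the relaxed optimum would be about 49.9, but machines are indivisible.
mill + punch + grinder + press: floor space 5 + 11 + 7 + 2 = 25 ≤ 26, output 16 + 16 + 8 + 9 = 49.
mill + grinder + press + shear: floor space 5 + 7 + 2 + 11 = 25 ≤ 26, output 16 + 8 + 9 + 10 = 43.
mill + punch + press: floor space 5 + 11 + 2 = 18 ≤ 26, output 16 + 16 + 9 = 41.
Best is mill, punch, grinder, and press with total output 49.

49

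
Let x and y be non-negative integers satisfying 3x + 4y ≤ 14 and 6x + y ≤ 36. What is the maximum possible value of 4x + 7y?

(x,y)=(2,2): 3·2+4·2=14≤14, 6·2+1·2=14≤36, objective 22.
(x,y)=(0,3): 3·0+4·3=12≤14, 6·0+1·3=3≤36, objective 21.
(x,y)=(3,1): 3·3+4·1=13≤14, 6·3+1·1=19≤36, objective 19.
No feasible integer point exceeds 22.

22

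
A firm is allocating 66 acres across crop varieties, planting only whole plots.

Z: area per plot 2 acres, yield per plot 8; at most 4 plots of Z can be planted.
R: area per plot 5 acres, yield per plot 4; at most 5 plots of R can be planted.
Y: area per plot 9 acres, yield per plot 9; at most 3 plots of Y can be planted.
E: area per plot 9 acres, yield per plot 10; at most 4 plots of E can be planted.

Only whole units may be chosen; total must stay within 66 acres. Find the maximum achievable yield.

90

4×Z, 2×Y, and 4×E: area 62 ≤ 66, yield 4·8 + 2·9 + 4·10 = 90.
4×Z, 3×Y, and 3×E: area 62 ≤ 66, yield 4·8 + 3·9 + 3·10 = 89.
Best is 90.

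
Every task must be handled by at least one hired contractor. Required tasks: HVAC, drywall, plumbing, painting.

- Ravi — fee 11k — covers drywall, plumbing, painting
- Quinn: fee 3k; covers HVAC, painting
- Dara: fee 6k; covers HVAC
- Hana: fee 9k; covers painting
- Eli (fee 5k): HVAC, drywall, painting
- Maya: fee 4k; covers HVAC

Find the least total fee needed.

The greedy cost-per-new-task heuristic would pick Quinn, Eli, and Ravi for 19, but a cheaper cover exists.
Choose Ravi and Quinn: together they cover HVAC, drywall, plumbing, painting — every task.
Total fee: 11 + 3 = 14.
No cover costs less than 14.

14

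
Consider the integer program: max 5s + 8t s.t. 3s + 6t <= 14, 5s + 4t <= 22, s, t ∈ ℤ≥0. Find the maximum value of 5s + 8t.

20

(s,t)=(4,0): 3·4+6·0=12≤14, 5·4+4·0=20≤22, objective 20.
(s,t)=(3,0): 3·3+6·0=9≤14, 5·3+4·0=15≤22, objective 15.
Maximum is 20 at (s,t)=(4,0).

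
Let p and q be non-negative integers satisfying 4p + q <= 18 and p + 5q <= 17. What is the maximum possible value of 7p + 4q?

(p,q)=(4,2): 4·4+1·2=18≤18, 1·4+5·2=14≤17, objective 36.
(p,q)=(4,1): 4·4+1·1=17≤18, 1·4+5·1=9≤17, objective 32.
(p,q)=(3,2): 4·3+1·2=14≤18, 1·3+5·2=13≤17, objective 29.
The best lattice point is (4,2), giving 36.

36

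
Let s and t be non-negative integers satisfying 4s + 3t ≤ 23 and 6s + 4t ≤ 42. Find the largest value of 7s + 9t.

63

The continuous relaxation peaks at (0, 7.67) with value 69.00; rounding to a feasible lattice point costs some objective.
(s,t)=(0,7): 4·0+3·7=21≤23, 6·0+4·7=28≤42, objective 63.
(s,t)=(1,6): 4·1+3·6=22≤23, 6·1+4·6=30≤42, objective 61.
(s,t)=(0,6): 4·0+3·6=18≤23, 6·0+4·6=24≤42, objective 54.
The best lattice point is (0,7), giving 63.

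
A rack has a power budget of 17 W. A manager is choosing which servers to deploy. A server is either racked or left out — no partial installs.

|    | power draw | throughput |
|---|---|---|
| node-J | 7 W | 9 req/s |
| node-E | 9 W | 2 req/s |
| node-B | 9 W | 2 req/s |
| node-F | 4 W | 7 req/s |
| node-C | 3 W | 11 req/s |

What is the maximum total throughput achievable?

27

node-J + node-F + node-C: power draw 7 + 4 + 3 = 14 ≤ 17, throughput 9 + 7 + 11 = 27.
node-E + node-F + node-C: power draw 9 + 4 + 3 = 16 ≤ 17, throughput 2 + 7 + 11 = 20.
node-J + node-C: power draw 7 + 3 = 10 ≤ 17, throughput 9 + 11 = 20.
Best is node-J, node-F, and node-C with total throughput 27.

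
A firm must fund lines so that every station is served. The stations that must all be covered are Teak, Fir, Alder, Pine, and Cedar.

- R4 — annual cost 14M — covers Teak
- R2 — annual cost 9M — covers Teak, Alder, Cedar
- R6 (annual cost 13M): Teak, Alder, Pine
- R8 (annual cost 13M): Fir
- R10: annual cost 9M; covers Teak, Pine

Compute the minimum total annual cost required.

This is an integer covering problem.
Choose R2, R8, and R10: together they cover Teak, Fir, Alder, Pine, Cedar — every station.
Total annual cost: 9 + 13 + 9 = 31.
No cover costs less than 31.

31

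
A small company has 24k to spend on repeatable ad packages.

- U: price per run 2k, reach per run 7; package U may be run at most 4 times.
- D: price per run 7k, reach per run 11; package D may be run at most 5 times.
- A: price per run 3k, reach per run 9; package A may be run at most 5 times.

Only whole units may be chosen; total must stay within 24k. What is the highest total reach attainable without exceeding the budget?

This is a bounded integer knapsack.
4×U and 5×A: price 23 ≤ 24, reach 4·7 + 5·9 = 73.
3×U and 5×A: price 21 ≤ 24, reach 3·7 + 5·9 = 66.
Best is 73.

73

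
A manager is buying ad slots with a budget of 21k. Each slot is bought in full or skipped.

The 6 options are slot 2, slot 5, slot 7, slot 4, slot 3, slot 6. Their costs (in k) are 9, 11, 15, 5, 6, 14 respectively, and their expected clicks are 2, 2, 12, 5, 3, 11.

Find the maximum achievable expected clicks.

17

slot 7 + slot 4: cost 15 + 5 = 20 ≤ 21, expected clicks 12 + 5 = 17.
slot 4 + slot 6: cost 5 + 14 = 19 ≤ 21, expected clicks 5 + 11 = 16.
slot 7 + slot 3: cost 15 + 6 = 21 ≤ 21, expected clicks 12 + 3 = 15.
Best is slot 7 and slot 4 with total expected clicks 17.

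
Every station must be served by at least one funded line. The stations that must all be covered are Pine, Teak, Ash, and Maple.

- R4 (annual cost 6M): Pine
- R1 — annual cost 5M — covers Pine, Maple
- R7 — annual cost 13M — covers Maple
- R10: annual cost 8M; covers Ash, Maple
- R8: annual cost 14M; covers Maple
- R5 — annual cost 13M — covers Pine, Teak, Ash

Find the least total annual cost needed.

18

Choose R1 and R5: together they cover Pine, Teak, Ash, Maple — every station.
Total annual cost: 5 + 13 = 18.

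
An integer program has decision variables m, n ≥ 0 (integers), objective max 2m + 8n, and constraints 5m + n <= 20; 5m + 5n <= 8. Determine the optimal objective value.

The continuous relaxation peaks at (0, 1.6) with value 12.80; rounding to a feasible lattice point costs some objective.
(m,n)=(0,1): 5·0+1·1=1≤20, 5·0+5·1=5≤8, objective 8.
(m,n)=(1,0): 5·1+1·0=5≤20, 5·1+5·0=5≤8, objective 2.
(m,n)=(0,0): 5·0+1·0=0≤20, 5·0+5·0=0≤8, objective 0.
No feasible integer point exceeds 8.

8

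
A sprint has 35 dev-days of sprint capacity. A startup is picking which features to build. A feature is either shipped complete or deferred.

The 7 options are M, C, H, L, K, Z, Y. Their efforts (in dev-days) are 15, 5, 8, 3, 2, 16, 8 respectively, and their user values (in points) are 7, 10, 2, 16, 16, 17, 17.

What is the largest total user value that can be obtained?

76

Treat it as a binary knapsack problem.
Allowing fractional choices, the relaxed optimum would be about 76.5, but features are indivisible.
C + L + K + Z + Y: effort 5 + 3 + 2 + 16 + 8 = 34 ≤ 35, user value 10 + 16 + 16 + 17 + 17 = 76.
L + K + Z + Y: effort 3 + 2 + 16 + 8 = 29 ≤ 35, user value 16 + 16 + 17 + 17 = 66.
Best is C, L, K, Z, and Y with total user value 76.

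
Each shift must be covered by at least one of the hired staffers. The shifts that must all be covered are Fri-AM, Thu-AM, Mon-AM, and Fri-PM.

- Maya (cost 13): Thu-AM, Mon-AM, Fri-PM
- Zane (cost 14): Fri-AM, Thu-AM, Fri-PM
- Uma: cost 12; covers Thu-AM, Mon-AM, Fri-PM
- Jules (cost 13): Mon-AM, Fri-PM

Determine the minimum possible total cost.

This is a weighted set-cover instance.
Choose Zane and Uma: together they cover Fri-AM, Thu-AM, Mon-AM, Fri-PM — every shift.
Total cost: 14 + 12 = 26.
No cover costs less than 26.

26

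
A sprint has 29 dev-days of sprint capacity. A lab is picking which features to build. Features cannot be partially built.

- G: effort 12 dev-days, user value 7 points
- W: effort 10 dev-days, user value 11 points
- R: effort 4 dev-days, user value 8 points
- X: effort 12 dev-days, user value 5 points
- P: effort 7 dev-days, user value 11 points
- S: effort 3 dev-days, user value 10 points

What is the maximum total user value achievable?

Allowing fractional choices, the relaxed optimum would be about 42.9, but features are indivisible.
G + R + P + S: effort 12 + 4 + 7 + 3 = 26 ≤ 29, user value 7 + 8 + 11 + 10 = 36.
W + R + P + S: effort 10 + 4 + 7 + 3 = 24 ≤ 29, user value 11 + 8 + 11 + 10 = 40.
Best is W, R, P, and S with total user value 40.

40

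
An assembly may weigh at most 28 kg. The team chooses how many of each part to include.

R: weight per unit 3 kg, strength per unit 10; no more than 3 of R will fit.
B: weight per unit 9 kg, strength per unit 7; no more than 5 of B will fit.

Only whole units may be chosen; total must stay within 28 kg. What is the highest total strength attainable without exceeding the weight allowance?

R has the best ratio (10/3); taking only R gives at most 3×10 = 30 (stopped by the supply cap of 3).
Mixing does better — 3×R and 2×B: weight 27 ≤ 28, strength 3·10 + 2·7 = 44.

44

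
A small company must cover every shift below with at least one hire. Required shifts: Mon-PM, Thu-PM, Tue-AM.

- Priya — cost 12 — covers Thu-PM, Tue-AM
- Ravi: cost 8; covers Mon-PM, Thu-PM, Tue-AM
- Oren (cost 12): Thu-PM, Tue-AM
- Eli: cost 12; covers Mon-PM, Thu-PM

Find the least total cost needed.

Ravi alone covers Mon-PM, Thu-PM, Tue-AM — every shift.
Total cost: 8.
No cover costs less than 8.

8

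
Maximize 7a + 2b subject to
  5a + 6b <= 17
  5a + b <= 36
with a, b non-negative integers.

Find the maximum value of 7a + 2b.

The continuous relaxation peaks at (3.4, 0) with value 23.80; rounding to a feasible lattice point costs some objective.
(a,b)=(3,0): 5·3+6·0=15≤17, 5·3+1·0=15≤36, objective 21.
(a,b)=(2,1): 5·2+6·1=16≤17, 5·2+1·1=11≤36, objective 16.
(a,b)=(2,0): 5·2+6·0=10≤17, 5·2+1·0=10≤36, objective 14.
Maximum is 21 at (a,b)=(3,0).

21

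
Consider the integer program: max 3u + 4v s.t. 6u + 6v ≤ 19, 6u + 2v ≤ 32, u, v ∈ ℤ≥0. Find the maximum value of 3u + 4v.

The continuous relaxation peaks at (0, 3.17) with value 12.67; rounding to a feasible lattice point costs some objective.
(u,v)=(0,3): 6·0+6·3=18≤19, 6·0+2·3=6≤32, objective 12.
(u,v)=(1,2): 6·1+6·2=18≤19, 6·1+2·2=10≤32, objective 11.
(u,v)=(0,2): 6·0+6·2=12≤19, 6·0+2·2=4≤32, objective 8.
The best lattice point is (0,3), giving 12.

12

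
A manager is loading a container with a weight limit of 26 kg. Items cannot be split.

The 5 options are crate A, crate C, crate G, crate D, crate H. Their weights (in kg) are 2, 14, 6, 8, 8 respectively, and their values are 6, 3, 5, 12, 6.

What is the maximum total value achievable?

Take crate A, crate G, crate D, and crate H: weight 2 + 6 + 8 + 8 = 24 ≤ 26, value 6 + 5 + 12 + 6 = 29.
No other feasible combination does better.

29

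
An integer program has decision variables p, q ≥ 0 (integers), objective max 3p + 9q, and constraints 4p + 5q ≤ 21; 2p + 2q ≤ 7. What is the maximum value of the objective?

27

(p,q)=(0,3) is feasible, giving 27.
(p,q)=(1,2) is feasible, giving 21.
(p,q)=(0,2) is feasible, giving 18.
Maximum is 27 at (p,q)=(0,3).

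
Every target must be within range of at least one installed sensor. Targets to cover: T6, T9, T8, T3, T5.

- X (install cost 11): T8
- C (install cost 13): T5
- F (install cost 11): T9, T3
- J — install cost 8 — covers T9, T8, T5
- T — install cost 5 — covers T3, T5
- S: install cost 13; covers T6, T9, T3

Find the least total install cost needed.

Choose J and S: together they cover T6, T9, T8, T3, T5 — every target.
Total install cost: 8 + 13 = 21.

21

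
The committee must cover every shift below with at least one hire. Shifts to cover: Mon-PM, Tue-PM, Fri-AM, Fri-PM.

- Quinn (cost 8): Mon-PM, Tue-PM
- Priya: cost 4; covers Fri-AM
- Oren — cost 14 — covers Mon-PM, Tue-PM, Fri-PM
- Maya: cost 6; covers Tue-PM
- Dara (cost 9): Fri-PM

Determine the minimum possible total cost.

18

Choose Priya and Oren: together they cover Mon-PM, Tue-PM, Fri-AM, Fri-PM — every shift.
Total cost: 4 + 14 = 18.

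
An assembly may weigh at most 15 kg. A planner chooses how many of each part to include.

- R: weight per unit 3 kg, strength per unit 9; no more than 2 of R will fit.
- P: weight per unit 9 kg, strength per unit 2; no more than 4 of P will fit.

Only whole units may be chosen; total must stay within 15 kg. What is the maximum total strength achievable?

20

This is a bounded integer knapsack.
Take 2×R and 1×P: weight 15 ≤ 15, strength 2·9 + 1·2 = 20.
R has the best ratio (9/3) and is taken to its limit of 2; remaining capacity is filled optimally with the others.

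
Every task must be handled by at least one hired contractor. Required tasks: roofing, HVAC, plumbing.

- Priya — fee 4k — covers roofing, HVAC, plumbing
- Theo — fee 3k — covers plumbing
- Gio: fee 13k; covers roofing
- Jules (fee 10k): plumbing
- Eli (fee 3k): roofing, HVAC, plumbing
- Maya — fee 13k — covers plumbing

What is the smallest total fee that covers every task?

3

This is an integer covering problem.
Eli alone covers roofing, HVAC, plumbing — every task.
Total fee: 3.
No cover costs less than 3.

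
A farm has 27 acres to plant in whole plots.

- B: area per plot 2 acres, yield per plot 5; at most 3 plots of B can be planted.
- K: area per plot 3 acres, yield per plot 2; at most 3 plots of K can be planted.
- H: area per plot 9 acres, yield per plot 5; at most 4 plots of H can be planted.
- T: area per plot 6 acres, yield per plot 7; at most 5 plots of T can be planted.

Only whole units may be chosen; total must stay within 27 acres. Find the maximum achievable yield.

This is a bounded integer knapsack.
3×B and 3×T: area 24 ≤ 27, yield 3·5 + 3·7 = 36.
3×B, 1×K, and 3×T: area 27 ≤ 27, yield 3·5 + 1·2 + 3·7 = 38.
Best is 38.

38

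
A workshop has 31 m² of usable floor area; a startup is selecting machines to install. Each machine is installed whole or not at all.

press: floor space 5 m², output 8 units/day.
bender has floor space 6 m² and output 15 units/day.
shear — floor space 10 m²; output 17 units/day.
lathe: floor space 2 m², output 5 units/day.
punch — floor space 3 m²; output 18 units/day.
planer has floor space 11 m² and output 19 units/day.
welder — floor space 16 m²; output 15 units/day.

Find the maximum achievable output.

Treat it as a binary knapsack problem.
Allowing fractional choices, the relaxed optimum would be about 72.3, but machines are indivisible.
press + bender + lathe + punch + planer: floor space 5 + 6 + 2 + 3 + 11 = 27 ≤ 31, output 8 + 15 + 5 + 18 + 19 = 65.
bender + shear + punch + planer: floor space 6 + 10 + 3 + 11 = 30 ≤ 31, output 15 + 17 + 18 + 19 = 69.
press + shear + lathe + punch + planer: floor space 5 + 10 + 2 + 3 + 11 = 31 ≤ 31, output 8 + 17 + 5 + 18 + 19 = 67.
Best is bender, shear, punch, and planer with total output 69.

69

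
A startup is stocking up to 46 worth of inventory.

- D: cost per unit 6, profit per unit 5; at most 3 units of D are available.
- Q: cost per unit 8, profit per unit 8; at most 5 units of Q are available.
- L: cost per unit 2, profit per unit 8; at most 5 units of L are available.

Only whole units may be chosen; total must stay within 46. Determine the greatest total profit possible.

74

This is a bounded integer knapsack.
2×D, 3×Q, and 5×L: cost 46 ≤ 46, profit 2·5 + 3·8 + 5·8 = 74.
4×Q and 5×L: cost 42 ≤ 46, profit 4·8 + 5·8 = 72.
Best is 74.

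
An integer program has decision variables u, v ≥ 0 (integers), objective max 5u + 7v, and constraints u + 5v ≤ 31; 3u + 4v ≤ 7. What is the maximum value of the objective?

(u,v)=(1,1) is feasible, giving 12.
(u,v)=(2,0) is feasible, giving 10.
(u,v)=(0,1) is feasible, giving 7.
The best lattice point is (1,1), giving 12.

12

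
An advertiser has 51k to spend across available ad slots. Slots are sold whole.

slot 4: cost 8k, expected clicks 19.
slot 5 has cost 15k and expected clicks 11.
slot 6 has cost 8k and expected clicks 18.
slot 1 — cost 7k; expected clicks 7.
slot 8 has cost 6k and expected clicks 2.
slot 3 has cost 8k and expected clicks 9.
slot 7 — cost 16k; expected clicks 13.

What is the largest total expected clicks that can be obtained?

66

This is a 0-1 knapsack instance.
Allowing fractional choices, the relaxed optimum would be about 68.9, but ad slots are indivisible.
slot 4 + slot 5 + slot 6 + slot 1 + slot 3: cost 8 + 15 + 8 + 7 + 8 = 46 ≤ 51, expected clicks 19 + 11 + 18 + 7 + 9 = 64.
slot 4 + slot 6 + slot 1 + slot 3 + slot 7: cost 8 + 8 + 7 + 8 + 16 = 47 ≤ 51, expected clicks 19 + 18 + 7 + 9 + 13 = 66.
Best is slot 4, slot 6, slot 1, slot 3, and slot 7 with total expected clicks 66.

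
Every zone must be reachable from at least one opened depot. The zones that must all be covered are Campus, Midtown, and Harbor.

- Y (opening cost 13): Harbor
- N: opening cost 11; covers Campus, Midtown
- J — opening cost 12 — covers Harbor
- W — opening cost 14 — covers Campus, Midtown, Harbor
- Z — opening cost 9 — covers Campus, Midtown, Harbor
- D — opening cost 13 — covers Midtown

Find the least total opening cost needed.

9

This is a weighted set-cover instance.
Z alone covers Campus, Midtown, Harbor — every zone.
Total opening cost: 9.
No cover costs less than 9.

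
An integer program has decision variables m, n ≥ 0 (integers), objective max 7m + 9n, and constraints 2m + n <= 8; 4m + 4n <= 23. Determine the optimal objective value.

45

Relaxing integrality, the LP optimum is 51.75 at (m,n) = (0, 5.75), which is not an integer point.
(m,n)=(0,5): 2·0+1·5=5≤8, 4·0+4·5=20≤23, objective 45.
(m,n)=(1,4): 2·1+1·4=6≤8, 4·1+4·4=20≤23, objective 43.
(m,n)=(0,4): 2·0+1·4=4≤8, 4·0+4·4=16≤23, objective 36.
Maximum is 45 at (m,n)=(0,5).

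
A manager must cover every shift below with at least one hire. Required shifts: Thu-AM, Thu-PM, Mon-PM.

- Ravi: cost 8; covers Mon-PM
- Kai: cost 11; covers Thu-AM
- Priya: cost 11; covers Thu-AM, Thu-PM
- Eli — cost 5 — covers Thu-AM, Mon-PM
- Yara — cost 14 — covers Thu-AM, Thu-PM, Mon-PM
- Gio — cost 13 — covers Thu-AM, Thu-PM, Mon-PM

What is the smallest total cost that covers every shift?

The greedy cost-per-new-shift heuristic would pick Eli and Priya for 16, but a cheaper cover exists.
Gio alone covers Thu-AM, Thu-PM, Mon-PM — every shift.
Total cost: 13.
No cover costs less than 13.

13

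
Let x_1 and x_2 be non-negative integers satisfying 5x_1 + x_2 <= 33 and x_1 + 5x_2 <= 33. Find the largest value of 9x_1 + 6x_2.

(x_1,x_2)=(5,5) is feasible, giving 75.
(x_1,x_2)=(5,4) is feasible, giving 69.
(x_1,x_2)=(4,5) is feasible, giving 66.
Maximum is 75 at (x_1,x_2)=(5,5).

75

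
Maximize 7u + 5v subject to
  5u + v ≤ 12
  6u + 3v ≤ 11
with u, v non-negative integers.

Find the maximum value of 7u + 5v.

15

The continuous relaxation peaks at (0, 3.67) with value 18.33; rounding to a feasible lattice point costs some objective.
(u,v)=(0,3) is feasible, giving 15.
(u,v)=(0,2) is feasible, giving 10.
Maximum is 15 at (u,v)=(0,3).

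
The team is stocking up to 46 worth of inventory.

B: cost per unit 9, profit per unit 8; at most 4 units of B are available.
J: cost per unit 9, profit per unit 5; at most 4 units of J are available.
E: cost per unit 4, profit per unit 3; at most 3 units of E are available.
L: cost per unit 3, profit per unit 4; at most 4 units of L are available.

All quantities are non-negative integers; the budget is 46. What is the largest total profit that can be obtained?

L has the best ratio (4/3); taking only L gives at most 4×4 = 16 (stopped by the supply cap of 4).
Mixing does better — 4×B and 3×L: cost 45 ≤ 46, profit 4·8 + 3·4 = 44.

44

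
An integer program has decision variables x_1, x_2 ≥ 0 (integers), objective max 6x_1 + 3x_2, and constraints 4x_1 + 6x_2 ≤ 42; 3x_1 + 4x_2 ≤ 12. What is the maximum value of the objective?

(x_1,x_2)=(4,0): 4·4+6·0=16≤42, 3·4+4·0=12≤12, objective 24.
(x_1,x_2)=(3,0): 4·3+6·0=12≤42, 3·3+4·0=9≤12, objective 18.
The best lattice point is (4,0), giving 24.

24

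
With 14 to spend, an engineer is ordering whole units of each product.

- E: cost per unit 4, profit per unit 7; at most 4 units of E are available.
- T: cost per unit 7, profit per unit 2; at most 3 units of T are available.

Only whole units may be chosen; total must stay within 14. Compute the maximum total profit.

21

This is a bounded integer knapsack.
3×E: cost 12 ≤ 14, profit 3·7 = 21.
2×E: cost 8 ≤ 14, profit 2·7 = 14.
Best is 21.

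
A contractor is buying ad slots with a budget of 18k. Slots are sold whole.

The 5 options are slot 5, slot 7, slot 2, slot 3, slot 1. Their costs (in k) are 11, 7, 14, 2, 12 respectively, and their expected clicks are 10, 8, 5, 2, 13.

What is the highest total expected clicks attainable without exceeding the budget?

18

Allowing fractional choices, the relaxed optimum would be about 19.9, but ad slots are indivisible.
slot 5 + slot 7: cost 11 + 7 = 18 ≤ 18, expected clicks 10 + 8 = 18.
slot 1: cost 12 ≤ 18, expected clicks 13.
slot 3 + slot 1: cost 2 + 12 = 14 ≤ 18, expected clicks 2 + 13 = 15.
Best is slot 5 and slot 7 with total expected clicks 18.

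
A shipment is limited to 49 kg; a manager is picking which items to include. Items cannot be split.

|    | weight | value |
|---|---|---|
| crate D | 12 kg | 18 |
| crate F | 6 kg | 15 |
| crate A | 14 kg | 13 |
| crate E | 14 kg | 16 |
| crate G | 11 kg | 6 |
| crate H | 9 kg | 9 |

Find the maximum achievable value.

62

Allowing fractional choices, the relaxed optimum would be about 65.4, but items are indivisible.
crate D + crate A + crate E + crate H: weight 12 + 14 + 14 + 9 = 49 ≤ 49, value 18 + 13 + 16 + 9 = 56.
crate D + crate F + crate E + crate H: weight 12 + 6 + 14 + 9 = 41 ≤ 49, value 18 + 15 + 16 + 9 = 58.
crate D + crate F + crate A + crate E: weight 12 + 6 + 14 + 14 = 46 ≤ 49, value 18 + 15 + 13 + 16 = 62.
Best is crate D, crate F, crate A, and crate E with total value 62.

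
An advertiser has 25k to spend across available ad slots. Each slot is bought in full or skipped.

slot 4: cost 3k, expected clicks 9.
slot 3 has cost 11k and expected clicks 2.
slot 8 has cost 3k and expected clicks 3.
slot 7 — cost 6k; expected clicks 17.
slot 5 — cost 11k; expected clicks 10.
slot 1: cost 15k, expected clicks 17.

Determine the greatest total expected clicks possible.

43

Take slot 4, slot 7, and slot 1: cost 3 + 6 + 15 = 24 ≤ 25, expected clicks 9 + 17 + 17 = 43.
No other feasible combination does better.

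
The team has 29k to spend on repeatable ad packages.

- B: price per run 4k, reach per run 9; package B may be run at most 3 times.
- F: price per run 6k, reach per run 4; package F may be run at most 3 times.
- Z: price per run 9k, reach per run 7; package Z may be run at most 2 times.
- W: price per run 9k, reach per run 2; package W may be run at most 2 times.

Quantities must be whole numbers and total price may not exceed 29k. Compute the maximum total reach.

B has the best ratio (9/4); taking only B gives at most 3×9 = 27 (stopped by the supply cap of 3).
Mixing does better — 3×B, 1×F, and 1×Z: price 27 ≤ 29, reach 3·9 + 1·4 + 1·7 = 38.

38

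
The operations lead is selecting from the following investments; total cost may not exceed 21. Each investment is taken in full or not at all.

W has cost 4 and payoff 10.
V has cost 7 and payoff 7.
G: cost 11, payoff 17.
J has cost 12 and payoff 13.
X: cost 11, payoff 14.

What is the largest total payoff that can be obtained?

27

This is an integer program with binary decision variables.
Allowing fractional choices, the relaxed optimum would be about 34.6, but investments are indivisible.
W + G: cost 4 + 11 = 15 ≤ 21, payoff 10 + 17 = 27.
W + X: cost 4 + 11 = 15 ≤ 21, payoff 10 + 14 = 24.
Best is W and G with total payoff 27.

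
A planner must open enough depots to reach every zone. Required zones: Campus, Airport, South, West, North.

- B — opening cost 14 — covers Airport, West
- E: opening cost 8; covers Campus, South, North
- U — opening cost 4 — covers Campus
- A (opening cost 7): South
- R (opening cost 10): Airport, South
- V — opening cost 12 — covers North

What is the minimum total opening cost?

22

This is a weighted set-cover instance.
Choose B and E: together they cover Campus, Airport, South, West, North — every zone.
Total opening cost: 14 + 8 = 22.
No cover costs less than 22.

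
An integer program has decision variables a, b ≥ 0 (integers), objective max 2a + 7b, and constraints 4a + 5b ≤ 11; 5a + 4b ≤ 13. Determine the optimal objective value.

The continuous relaxation peaks at (0, 2.2) with value 15.40; rounding to a feasible lattice point costs some objective.
(a,b)=(0,2): 4·0+5·2=10≤11, 5·0+4·2=8≤13, objective 14.
(a,b)=(1,1): 4·1+5·1=9≤11, 5·1+4·1=9≤13, objective 9.
(a,b)=(0,1): 4·0+5·1=5≤11, 5·0+4·1=4≤13, objective 7.
The best lattice point is (0,2), giving 14.

14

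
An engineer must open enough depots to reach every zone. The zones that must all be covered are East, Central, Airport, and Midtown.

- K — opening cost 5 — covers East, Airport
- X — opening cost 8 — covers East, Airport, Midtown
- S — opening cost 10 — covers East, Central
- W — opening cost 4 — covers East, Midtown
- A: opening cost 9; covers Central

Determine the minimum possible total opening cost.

The greedy cost-per-new-zone heuristic would pick W, K, and A for 18, but a cheaper cover exists.
Choose X and A: together they cover East, Central, Airport, Midtown — every zone.
Total opening cost: 8 + 9 = 17.
No cover costs less than 17.

17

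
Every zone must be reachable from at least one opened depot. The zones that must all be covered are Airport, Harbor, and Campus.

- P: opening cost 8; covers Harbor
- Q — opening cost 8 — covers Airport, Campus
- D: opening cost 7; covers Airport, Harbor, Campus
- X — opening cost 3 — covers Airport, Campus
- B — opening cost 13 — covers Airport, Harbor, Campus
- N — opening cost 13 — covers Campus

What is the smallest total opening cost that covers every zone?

The greedy cost-per-new-zone heuristic would pick X and D for 10, but a cheaper cover exists.
D alone covers Airport, Harbor, Campus — every zone.
Total opening cost: 7.
No cover costs less than 7.

7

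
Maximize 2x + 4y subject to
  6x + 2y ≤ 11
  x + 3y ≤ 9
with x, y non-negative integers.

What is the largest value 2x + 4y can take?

12

Relaxing integrality, the LP optimum is 12.62 at (x,y) = (0.938, 2.69), which is not an integer point.
(x,y)=(0,3): 6·0+2·3=6≤11, 1·0+3·3=9≤9, objective 12.
(x,y)=(1,2): 6·1+2·2=10≤11, 1·1+3·2=7≤9, objective 10.
The best lattice point is (0,3), giving 12.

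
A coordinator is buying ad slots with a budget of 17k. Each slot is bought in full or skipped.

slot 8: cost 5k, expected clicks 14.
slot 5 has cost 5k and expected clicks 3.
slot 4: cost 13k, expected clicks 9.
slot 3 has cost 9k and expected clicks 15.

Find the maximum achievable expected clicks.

This is an integer program with binary decision variables.
Take slot 8 and slot 3: cost 5 + 9 = 14 ≤ 17, expected clicks 14 + 15 = 29.
No other feasible combination does better.

29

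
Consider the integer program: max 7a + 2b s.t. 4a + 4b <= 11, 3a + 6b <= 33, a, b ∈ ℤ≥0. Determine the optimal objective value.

(a,b)=(2,0) is feasible, giving 14.
(a,b)=(1,1) is feasible, giving 9.
The best lattice point is (2,0), giving 14.

14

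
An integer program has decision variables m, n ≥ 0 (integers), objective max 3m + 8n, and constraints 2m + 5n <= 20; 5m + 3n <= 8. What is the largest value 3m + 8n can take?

The continuous relaxation peaks at (0, 2.67) with value 21.33; rounding to a feasible lattice point costs some objective.
(m,n)=(0,2): 2·0+5·2=10≤20, 5·0+3·2=6≤8, objective 16.
(m,n)=(1,1): 2·1+5·1=7≤20, 5·1+3·1=8≤8, objective 11.
(m,n)=(0,1): 2·0+5·1=5≤20, 5·0+3·1=3≤8, objective 8.
The best lattice point is (0,2), giving 16.

16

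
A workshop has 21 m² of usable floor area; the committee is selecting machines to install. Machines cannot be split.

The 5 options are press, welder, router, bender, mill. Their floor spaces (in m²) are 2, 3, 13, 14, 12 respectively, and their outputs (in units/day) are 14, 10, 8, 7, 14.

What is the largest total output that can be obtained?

Allowing fractional choices, the relaxed optimum would be about 40.5, but machines are indivisible.
press + welder + mill: floor space 2 + 3 + 12 = 17 ≤ 21, output 14 + 10 + 14 = 38.
press + welder + router: floor space 2 + 3 + 13 = 18 ≤ 21, output 14 + 10 + 8 = 32.
Best is press, welder, and mill with total output 38.

38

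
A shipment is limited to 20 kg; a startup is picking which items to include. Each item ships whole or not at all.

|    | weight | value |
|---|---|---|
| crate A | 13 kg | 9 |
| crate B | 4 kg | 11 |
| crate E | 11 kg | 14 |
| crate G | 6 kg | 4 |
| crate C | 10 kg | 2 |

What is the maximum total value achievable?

25

Allowing fractional choices, the relaxed optimum would be about 28.5, but items are indivisible.
crate A + crate B: weight 13 + 4 = 17 ≤ 20, value 9 + 11 = 20.
crate B + crate E: weight 4 + 11 = 15 ≤ 20, value 11 + 14 = 25.
crate E + crate G: weight 11 + 6 = 17 ≤ 20, value 14 + 4 = 18.
Best is crate B and crate E with total value 25.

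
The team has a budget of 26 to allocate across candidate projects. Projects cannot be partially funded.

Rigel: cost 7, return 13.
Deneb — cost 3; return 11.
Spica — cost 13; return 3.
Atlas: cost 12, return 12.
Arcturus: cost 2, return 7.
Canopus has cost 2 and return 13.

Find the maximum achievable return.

Treat it as a binary knapsack problem.
Rigel + Deneb + Atlas + Canopus: cost 7 + 3 + 12 + 2 = 24 ≤ 26, return 13 + 11 + 12 + 13 = 49.
Rigel + Deneb + Atlas + Arcturus + Canopus: cost 7 + 3 + 12 + 2 + 2 = 26 ≤ 26, return 13 + 11 + 12 + 7 + 13 = 56.
Rigel + Atlas + Arcturus + Canopus: cost 7 + 12 + 2 + 2 = 23 ≤ 26, return 13 + 12 + 7 + 13 = 45.
Best is Rigel, Deneb, Atlas, Arcturus, and Canopus with total return 56.

56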